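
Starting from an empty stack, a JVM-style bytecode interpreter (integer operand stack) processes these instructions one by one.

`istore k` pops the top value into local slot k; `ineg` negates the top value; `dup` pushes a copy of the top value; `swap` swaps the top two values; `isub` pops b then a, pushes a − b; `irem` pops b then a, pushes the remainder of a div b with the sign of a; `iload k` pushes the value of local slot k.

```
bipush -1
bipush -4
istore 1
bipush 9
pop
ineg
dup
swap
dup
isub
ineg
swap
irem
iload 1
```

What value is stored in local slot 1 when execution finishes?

-4

bipush -1  [-1]
bipush -4  [-1, -4]
istore 1   [-1]
bipush 9   [-1, 9]
pop        [-1]
ineg       [1]
dup        [1, 1]
swap       [1, 1]
dup        [1, 1, 1]
isub       [1, 0]
ineg       [1, 0]
swap       [0, 1]
irem       [0]
iload 1    [0, -4]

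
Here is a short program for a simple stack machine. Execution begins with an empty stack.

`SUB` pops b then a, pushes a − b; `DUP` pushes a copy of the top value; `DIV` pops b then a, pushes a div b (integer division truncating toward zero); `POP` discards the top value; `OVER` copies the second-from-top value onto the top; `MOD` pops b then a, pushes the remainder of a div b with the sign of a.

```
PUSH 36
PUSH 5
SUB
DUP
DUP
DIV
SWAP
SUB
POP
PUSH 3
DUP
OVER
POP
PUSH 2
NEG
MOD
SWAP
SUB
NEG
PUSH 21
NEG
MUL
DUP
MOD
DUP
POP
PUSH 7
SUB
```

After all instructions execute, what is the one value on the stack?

PUSH 36  36
PUSH 5   36 5
SUB      31
DUP      31 31
DUP      31 31 31
DIV      31 1
SWAP     1 31
SUB      -30
POP      (empty)
PUSH 3   3
DUP      3 3
OVER     3 3 3
POP      3 3
PUSH 2   3 3 2
NEG      3 3 -2
MOD      3 1
SWAP     1 3
SUB      -2
NEG      2
PUSH 21  2 21
NEG      2 -21
MUL      -42
DUP      -42 -42
MOD      0
DUP      0 0
POP      0
PUSH 7   0 7
SUB      -7

-7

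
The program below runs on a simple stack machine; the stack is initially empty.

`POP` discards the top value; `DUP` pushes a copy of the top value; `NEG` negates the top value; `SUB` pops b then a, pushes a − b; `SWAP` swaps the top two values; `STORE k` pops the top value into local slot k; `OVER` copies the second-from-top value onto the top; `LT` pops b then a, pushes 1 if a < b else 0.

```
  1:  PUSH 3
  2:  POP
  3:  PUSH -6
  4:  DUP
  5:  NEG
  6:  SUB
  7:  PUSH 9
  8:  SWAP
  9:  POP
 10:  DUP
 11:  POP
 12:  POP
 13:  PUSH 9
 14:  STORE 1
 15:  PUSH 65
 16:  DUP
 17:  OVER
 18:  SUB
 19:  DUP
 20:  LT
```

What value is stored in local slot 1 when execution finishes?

PUSH 3  -> 3
POP     -> (empty)
PUSH -6 -> -6
DUP     -> -6 -6
NEG     -> -6 6
SUB     -> -12
PUSH 9  -> -12 9
SWAP    -> 9 -12
POP     -> 9
DUP     -> 9 9
POP     -> 9
POP     -> (empty)
PUSH 9  -> 9
STORE 1 -> (empty)
PUSH 65 -> 65
DUP     -> 65 65
OVER    -> 65 65 65
SUB     -> 65 0
DUP     -> 65 0 0
LT      -> 65 0

9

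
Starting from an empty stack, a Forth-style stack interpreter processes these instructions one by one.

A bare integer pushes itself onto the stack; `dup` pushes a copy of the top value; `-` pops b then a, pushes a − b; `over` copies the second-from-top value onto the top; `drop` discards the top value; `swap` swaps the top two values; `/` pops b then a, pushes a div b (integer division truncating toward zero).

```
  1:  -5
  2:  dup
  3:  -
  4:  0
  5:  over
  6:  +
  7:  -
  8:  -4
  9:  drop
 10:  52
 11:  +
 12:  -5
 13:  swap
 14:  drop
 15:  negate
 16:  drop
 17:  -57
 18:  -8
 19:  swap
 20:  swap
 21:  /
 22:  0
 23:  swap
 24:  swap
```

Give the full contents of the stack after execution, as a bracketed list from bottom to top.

[7, 0]

-5     -> -5
dup    -> -5 -5
-      -> 0
0      -> 0 0
over   -> 0 0 0
+      -> 0 0
-      -> 0
-4     -> 0 -4
drop   -> 0
52     -> 0 52
+      -> 52
-5     -> 52 -5
swap   -> -5 52
drop   -> -5
negate -> 5
drop   -> (empty)
-57    -> -57
-8     -> -57 -8
swap   -> -8 -57
swap   -> -57 -8
/      -> 7
0      -> 7 0
swap   -> 0 7
swap   -> 7 0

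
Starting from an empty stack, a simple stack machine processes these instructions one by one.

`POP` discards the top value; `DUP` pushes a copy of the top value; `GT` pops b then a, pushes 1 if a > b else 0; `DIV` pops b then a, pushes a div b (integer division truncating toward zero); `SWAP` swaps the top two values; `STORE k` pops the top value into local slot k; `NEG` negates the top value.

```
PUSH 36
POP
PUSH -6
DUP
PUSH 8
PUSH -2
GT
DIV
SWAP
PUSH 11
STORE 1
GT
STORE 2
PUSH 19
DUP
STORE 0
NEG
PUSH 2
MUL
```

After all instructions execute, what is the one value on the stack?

-38

PUSH 36  36
POP      (empty)
PUSH -6  -6
DUP      -6 -6
PUSH 8   -6 -6 8
PUSH -2  -6 -6 8 -2
GT       -6 -6 1
DIV      -6 -6
SWAP     -6 -6
PUSH 11  -6 -6 11
STORE 1  -6 -6
GT       0
STORE 2  (empty)
PUSH 19  19
DUP      19 19
STORE 0  19
NEG      -19
PUSH 2   -19 2
MUL      -38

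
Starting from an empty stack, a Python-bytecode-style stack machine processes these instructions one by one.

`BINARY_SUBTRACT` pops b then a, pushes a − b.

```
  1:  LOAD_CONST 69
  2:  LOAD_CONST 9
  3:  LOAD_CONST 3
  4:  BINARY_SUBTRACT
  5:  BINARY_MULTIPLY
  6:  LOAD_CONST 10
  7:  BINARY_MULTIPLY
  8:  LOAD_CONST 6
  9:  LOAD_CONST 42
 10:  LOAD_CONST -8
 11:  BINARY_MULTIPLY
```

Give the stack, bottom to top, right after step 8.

[4140, 6]

LOAD_CONST 69   -> 69
LOAD_CONST 9    -> 69 9
LOAD_CONST 3    -> 69 9 3
BINARY_SUBTRACT -> 69 6
BINARY_MULTIPLY -> 414
LOAD_CONST 10   -> 414 10
BINARY_MULTIPLY -> 4140
LOAD_CONST 6    -> 4140 6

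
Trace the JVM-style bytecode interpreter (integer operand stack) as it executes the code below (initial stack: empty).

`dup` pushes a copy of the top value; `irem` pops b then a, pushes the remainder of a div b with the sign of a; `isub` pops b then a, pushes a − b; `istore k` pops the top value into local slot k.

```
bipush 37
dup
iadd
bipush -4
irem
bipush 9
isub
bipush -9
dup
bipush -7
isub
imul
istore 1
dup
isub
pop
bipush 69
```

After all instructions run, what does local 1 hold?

bipush 37 : [37]
dup       : [37, 37]
iadd      : [74]
bipush -4 : [74, -4]
irem      : [2]
bipush 9  : [2, 9]
isub      : [-7]
bipush -9 : [-7, -9]
dup       : [-7, -9, -9]
bipush -7 : [-7, -9, -9, -7]
isub      : [-7, -9, -2]
imul      : [-7, 18]
istore 1  : [-7]
dup       : [-7, -7]
isub      : [0]
pop       : []
bipush 69 : [69]

18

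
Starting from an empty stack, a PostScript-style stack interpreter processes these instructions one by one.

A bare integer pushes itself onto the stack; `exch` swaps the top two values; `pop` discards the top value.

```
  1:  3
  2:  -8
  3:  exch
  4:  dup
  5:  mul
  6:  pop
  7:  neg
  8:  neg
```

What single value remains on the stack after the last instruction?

3     3
-8    3 -8
exch  -8 3
dup   -8 3 3
mul   -8 9
pop   -8
neg   8
neg   -8

-8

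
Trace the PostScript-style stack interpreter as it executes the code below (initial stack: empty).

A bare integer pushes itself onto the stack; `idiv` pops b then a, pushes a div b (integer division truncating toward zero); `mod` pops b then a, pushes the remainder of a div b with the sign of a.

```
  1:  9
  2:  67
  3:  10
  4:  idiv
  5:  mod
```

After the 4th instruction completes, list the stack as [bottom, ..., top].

[9, 6]

9     [9]
67    [9, 67]
10    [9, 67, 10]
idiv  [9, 6]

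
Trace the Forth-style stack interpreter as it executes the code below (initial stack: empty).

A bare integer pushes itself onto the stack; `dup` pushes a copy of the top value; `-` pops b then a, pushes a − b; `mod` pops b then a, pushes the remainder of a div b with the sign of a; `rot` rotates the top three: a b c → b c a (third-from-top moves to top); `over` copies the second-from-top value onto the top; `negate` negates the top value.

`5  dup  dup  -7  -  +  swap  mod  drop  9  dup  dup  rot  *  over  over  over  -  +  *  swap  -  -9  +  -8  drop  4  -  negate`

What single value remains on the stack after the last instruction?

-6539

5      : 5
dup    : 5 5
dup    : 5 5 5
-7     : 5 5 5 -7
-      : 5 5 12
+      : 5 17
swap   : 17 5
mod    : 2
drop   : (empty)
9      : 9
dup    : 9 9
dup    : 9 9 9
rot    : 9 9 9
*      : 9 81
over   : 9 81 9
over   : 9 81 9 81
over   : 9 81 9 81 9
-      : 9 81 9 72
+      : 9 81 81
*      : 9 6561
swap   : 6561 9
-      : 6552
-9     : 6552 -9
+      : 6543
-8     : 6543 -8
drop   : 6543
4      : 6543 4
-      : 6539
negate : -6539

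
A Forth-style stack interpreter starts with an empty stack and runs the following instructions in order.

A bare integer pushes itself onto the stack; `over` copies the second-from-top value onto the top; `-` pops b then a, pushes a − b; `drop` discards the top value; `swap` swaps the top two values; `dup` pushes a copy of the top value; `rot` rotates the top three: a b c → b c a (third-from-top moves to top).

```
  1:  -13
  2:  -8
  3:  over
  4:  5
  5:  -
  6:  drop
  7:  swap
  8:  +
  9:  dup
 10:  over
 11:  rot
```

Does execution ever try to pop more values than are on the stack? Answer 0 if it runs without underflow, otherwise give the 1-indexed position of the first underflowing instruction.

0

-13  : -13
-8   : -13 -8
over : -13 -8 -13
5    : -13 -8 -13 5
-    : -13 -8 -18
drop : -13 -8
swap : -8 -13
+    : -21
dup  : -21 -21
over : -21 -21 -21
rot  : -21 -21 -21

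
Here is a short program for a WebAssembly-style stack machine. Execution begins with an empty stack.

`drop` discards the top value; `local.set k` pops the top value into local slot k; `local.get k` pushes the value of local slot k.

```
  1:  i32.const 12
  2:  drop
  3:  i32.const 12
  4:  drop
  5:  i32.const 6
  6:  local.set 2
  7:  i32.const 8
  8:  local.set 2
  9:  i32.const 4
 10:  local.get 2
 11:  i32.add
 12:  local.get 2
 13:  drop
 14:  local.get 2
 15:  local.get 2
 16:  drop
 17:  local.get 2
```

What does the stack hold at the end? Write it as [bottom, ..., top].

[12, 8, 8]

i32.const 12 : 12
drop         : (empty)
i32.const 12 : 12
drop         : (empty)
i32.const 6  : 6
local.set 2  : (empty)
i32.const 8  : 8
local.set 2  : (empty)
i32.const 4  : 4
local.get 2  : 4 8
i32.add      : 12
local.get 2  : 12 8
drop         : 12
local.get 2  : 12 8
local.get 2  : 12 8 8
drop         : 12 8
local.get 2  : 12 8 8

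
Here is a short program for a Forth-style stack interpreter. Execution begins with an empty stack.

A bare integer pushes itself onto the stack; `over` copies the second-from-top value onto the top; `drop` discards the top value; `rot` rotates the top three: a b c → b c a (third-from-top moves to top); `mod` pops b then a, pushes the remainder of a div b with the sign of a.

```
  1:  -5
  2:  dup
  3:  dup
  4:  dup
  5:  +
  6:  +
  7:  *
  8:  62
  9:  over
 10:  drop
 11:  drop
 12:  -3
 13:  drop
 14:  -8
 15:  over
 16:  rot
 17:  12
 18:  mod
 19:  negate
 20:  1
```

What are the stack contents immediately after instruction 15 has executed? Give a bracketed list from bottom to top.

-5   → -5
dup  → -5 -5
dup  → -5 -5 -5
dup  → -5 -5 -5 -5
+    → -5 -5 -10
+    → -5 -15
*    → 75
62   → 75 62
over → 75 62 75
drop → 75 62
drop → 75
-3   → 75 -3
drop → 75
-8   → 75 -8
over → 75 -8 75

[75, -8, 75]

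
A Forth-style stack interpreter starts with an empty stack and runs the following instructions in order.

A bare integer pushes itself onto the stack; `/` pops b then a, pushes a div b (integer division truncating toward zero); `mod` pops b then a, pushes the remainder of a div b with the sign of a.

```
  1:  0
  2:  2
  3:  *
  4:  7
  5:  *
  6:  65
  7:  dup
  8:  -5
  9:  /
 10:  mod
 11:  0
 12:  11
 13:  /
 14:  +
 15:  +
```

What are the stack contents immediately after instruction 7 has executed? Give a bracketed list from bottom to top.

0   : [0]
2   : [0, 2]
*   : [0]
7   : [0, 7]
*   : [0]
65  : [0, 65]
dup : [0, 65, 65]

[0, 65, 65]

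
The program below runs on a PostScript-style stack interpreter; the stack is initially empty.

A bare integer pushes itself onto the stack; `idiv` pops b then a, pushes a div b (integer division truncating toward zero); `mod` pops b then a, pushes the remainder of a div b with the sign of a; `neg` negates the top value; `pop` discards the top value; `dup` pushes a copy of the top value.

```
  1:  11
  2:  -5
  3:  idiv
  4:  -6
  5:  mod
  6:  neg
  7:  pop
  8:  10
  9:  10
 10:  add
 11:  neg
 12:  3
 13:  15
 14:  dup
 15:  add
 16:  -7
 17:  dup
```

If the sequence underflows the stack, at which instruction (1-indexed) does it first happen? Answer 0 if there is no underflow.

0

11   : 11
-5   : 11 -5
idiv : -2
-6   : -2 -6
mod  : -2
neg  : 2
pop  : (empty)
10   : 10
10   : 10 10
add  : 20
neg  : -20
3    : -20 3
15   : -20 3 15
dup  : -20 3 15 15
add  : -20 3 30
-7   : -20 3 30 -7
dup  : -20 3 30 -7 -7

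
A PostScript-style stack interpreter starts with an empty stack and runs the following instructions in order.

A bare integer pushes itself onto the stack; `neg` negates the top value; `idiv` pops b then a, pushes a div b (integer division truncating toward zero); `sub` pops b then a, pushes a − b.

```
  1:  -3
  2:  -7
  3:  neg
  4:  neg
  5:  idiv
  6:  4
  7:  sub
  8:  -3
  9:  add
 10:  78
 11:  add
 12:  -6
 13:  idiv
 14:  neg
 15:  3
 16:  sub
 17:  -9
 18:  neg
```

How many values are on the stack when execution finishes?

-3   : [-3]
-7   : [-3, -7]
neg  : [-3, 7]
neg  : [-3, -7]
idiv : [0]
4    : [0, 4]
sub  : [-4]
-3   : [-4, -3]
add  : [-7]
78   : [-7, 78]
add  : [71]
-6   : [71, -6]
idiv : [-11]
neg  : [11]
3    : [11, 3]
sub  : [8]
-9   : [8, -9]
neg  : [8, 9]

2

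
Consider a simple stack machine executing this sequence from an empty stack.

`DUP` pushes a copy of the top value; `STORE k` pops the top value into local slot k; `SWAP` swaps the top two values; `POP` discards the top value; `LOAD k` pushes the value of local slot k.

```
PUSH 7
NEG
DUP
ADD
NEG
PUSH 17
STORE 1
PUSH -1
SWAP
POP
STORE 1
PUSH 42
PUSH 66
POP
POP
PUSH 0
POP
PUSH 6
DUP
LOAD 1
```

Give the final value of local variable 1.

PUSH 7  → 7
NEG     → -7
DUP     → -7 -7
ADD     → -14
NEG     → 14
PUSH 17 → 14 17
STORE 1 → 14
PUSH -1 → 14 -1
SWAP    → -1 14
POP     → -1
STORE 1 → (empty)
PUSH 42 → 42
PUSH 66 → 42 66
POP     → 42
POP     → (empty)
PUSH 0  → 0
POP     → (empty)
PUSH 6  → 6
DUP     → 6 6
LOAD 1  → 6 6 -1

-1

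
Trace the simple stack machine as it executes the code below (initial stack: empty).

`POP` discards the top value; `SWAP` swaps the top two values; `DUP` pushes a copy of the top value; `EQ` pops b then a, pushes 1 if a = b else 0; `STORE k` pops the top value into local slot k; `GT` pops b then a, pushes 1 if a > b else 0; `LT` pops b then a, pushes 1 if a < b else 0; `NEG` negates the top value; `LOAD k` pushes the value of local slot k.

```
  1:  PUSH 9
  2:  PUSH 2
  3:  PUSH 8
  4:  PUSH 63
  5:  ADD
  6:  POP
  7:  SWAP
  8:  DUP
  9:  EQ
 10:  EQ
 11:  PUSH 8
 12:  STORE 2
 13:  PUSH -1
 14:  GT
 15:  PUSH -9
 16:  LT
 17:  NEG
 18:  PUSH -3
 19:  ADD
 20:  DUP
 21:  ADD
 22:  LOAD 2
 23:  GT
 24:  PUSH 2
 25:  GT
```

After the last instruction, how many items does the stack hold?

PUSH 9  -> [9]
PUSH 2  -> [9, 2]
PUSH 8  -> [9, 2, 8]
PUSH 63 -> [9, 2, 8, 63]
ADD     -> [9, 2, 71]
POP     -> [9, 2]
SWAP    -> [2, 9]
DUP     -> [2, 9, 9]
EQ      -> [2, 1]
EQ      -> [0]
PUSH 8  -> [0, 8]
STORE 2 -> [0]
PUSH -1 -> [0, -1]
GT      -> [1]
PUSH -9 -> [1, -9]
LT      -> [0]
NEG     -> [0]
PUSH -3 -> [0, -3]
ADD     -> [-3]
DUP     -> [-3, -3]
ADD     -> [-6]
LOAD 2  -> [-6, 8]
GT      -> [0]
PUSH 2  -> [0, 2]
GT      -> [0]

1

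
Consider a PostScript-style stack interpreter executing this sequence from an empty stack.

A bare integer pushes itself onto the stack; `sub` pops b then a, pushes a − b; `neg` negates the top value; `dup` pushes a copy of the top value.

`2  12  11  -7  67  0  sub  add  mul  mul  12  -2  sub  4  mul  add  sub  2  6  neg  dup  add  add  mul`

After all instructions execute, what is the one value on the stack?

2   : 2
12  : 2 12
11  : 2 12 11
-7  : 2 12 11 -7
67  : 2 12 11 -7 67
0   : 2 12 11 -7 67 0
sub : 2 12 11 -7 67
add : 2 12 11 60
mul : 2 12 660
mul : 2 7920
12  : 2 7920 12
-2  : 2 7920 12 -2
sub : 2 7920 14
4   : 2 7920 14 4
mul : 2 7920 56
add : 2 7976
sub : -7974
2   : -7974 2
6   : -7974 2 6
neg : -7974 2 -6
dup : -7974 2 -6 -6
add : -7974 2 -12
add : -7974 -10
mul : 79740

79740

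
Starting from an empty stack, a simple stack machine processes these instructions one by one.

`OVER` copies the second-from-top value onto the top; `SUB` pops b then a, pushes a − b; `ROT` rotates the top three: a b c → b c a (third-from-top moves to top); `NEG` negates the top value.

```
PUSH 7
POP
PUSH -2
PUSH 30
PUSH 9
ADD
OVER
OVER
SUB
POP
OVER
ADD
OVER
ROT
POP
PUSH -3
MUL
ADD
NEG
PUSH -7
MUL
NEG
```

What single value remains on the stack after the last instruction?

-301

PUSH 7  → 7
POP     → (empty)
PUSH -2 → -2
PUSH 30 → -2 30
PUSH 9  → -2 30 9
ADD     → -2 39
OVER    → -2 39 -2
OVER    → -2 39 -2 39
SUB     → -2 39 -41
POP     → -2 39
OVER    → -2 39 -2
ADD     → -2 37
OVER    → -2 37 -2
ROT     → 37 -2 -2
POP     → 37 -2
PUSH -3 → 37 -2 -3
MUL     → 37 6
ADD     → 43
NEG     → -43
PUSH -7 → -43 -7
MUL     → 301
NEG     → -301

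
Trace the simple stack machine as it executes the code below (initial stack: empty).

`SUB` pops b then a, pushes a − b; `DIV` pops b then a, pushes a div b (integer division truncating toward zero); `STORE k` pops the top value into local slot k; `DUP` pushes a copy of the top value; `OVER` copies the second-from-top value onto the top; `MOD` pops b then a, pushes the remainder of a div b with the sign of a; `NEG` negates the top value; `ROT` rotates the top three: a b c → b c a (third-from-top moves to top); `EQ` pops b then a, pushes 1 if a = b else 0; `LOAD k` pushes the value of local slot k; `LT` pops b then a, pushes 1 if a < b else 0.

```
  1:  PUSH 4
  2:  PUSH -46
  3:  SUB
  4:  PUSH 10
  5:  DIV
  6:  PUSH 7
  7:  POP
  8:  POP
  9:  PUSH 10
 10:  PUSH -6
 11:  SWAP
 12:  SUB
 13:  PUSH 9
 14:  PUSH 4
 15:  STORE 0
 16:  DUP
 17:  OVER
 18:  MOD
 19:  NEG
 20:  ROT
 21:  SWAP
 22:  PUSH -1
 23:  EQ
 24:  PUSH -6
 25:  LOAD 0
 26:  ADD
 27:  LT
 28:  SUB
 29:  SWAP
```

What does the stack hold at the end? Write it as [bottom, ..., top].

PUSH 4   -> [4]
PUSH -46 -> [4, -46]
SUB      -> [50]
PUSH 10  -> [50, 10]
DIV      -> [5]
PUSH 7   -> [5, 7]
POP      -> [5]
POP      -> []
PUSH 10  -> [10]
PUSH -6  -> [10, -6]
SWAP     -> [-6, 10]
SUB      -> [-16]
PUSH 9   -> [-16, 9]
PUSH 4   -> [-16, 9, 4]
STORE 0  -> [-16, 9]
DUP      -> [-16, 9, 9]
OVER     -> [-16, 9, 9, 9]
MOD      -> [-16, 9, 0]
NEG      -> [-16, 9, 0]
ROT      -> [9, 0, -16]
SWAP     -> [9, -16, 0]
PUSH -1  -> [9, -16, 0, -1]
EQ       -> [9, -16, 0]
PUSH -6  -> [9, -16, 0, -6]
LOAD 0   -> [9, -16, 0, -6, 4]
ADD      -> [9, -16, 0, -2]
LT       -> [9, -16, 0]
SUB      -> [9, -16]
SWAP     -> [-16, 9]

[-16, 9]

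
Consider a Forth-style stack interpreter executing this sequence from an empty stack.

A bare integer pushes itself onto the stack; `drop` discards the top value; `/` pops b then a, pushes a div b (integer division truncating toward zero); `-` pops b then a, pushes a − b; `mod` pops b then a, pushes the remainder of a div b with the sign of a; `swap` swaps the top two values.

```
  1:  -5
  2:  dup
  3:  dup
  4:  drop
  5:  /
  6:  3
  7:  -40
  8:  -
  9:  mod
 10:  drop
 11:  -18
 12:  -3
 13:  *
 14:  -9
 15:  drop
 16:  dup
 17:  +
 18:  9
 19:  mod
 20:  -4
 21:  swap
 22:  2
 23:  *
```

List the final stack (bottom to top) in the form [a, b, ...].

-5   : -5
dup  : -5 -5
dup  : -5 -5 -5
drop : -5 -5
/    : 1
3    : 1 3
-40  : 1 3 -40
-    : 1 43
mod  : 1
drop : (empty)
-18  : -18
-3   : -18 -3
*    : 54
-9   : 54 -9
drop : 54
dup  : 54 54
+    : 108
9    : 108 9
mod  : 0
-4   : 0 -4
swap : -4 0
2    : -4 0 2
*    : -4 0

[-4, 0]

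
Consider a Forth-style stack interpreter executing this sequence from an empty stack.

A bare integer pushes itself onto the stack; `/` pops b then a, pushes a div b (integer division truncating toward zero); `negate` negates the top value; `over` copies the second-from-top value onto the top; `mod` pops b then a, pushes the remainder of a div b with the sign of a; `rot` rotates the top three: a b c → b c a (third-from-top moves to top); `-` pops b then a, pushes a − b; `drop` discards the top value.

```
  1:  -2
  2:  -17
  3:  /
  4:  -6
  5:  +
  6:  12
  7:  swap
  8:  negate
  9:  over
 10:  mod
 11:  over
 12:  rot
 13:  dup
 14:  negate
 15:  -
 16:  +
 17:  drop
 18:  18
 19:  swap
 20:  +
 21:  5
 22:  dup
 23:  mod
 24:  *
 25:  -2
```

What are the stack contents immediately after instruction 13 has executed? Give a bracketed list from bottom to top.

[6, 12, 12, 12]

-2     : -2
-17    : -2 -17
/      : 0
-6     : 0 -6
+      : -6
12     : -6 12
swap   : 12 -6
negate : 12 6
over   : 12 6 12
mod    : 12 6
over   : 12 6 12
rot    : 6 12 12
dup    : 6 12 12 12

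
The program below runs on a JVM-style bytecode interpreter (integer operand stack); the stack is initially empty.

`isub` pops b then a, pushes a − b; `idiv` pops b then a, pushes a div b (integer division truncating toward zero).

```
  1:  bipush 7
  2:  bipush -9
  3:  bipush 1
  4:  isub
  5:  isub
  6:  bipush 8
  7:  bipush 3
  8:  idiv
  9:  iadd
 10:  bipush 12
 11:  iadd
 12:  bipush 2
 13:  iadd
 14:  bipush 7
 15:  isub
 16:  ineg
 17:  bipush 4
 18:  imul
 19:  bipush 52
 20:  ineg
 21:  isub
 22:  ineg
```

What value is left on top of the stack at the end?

52

bipush 7  : 7
bipush -9 : 7 -9
bipush 1  : 7 -9 1
isub      : 7 -10
isub      : 17
bipush 8  : 17 8
bipush 3  : 17 8 3
idiv      : 17 2
iadd      : 19
bipush 12 : 19 12
iadd      : 31
bipush 2  : 31 2
iadd      : 33
bipush 7  : 33 7
isub      : 26
ineg      : -26
bipush 4  : -26 4
imul      : -104
bipush 52 : -104 52
ineg      : -104 -52
isub      : -52
ineg      : 52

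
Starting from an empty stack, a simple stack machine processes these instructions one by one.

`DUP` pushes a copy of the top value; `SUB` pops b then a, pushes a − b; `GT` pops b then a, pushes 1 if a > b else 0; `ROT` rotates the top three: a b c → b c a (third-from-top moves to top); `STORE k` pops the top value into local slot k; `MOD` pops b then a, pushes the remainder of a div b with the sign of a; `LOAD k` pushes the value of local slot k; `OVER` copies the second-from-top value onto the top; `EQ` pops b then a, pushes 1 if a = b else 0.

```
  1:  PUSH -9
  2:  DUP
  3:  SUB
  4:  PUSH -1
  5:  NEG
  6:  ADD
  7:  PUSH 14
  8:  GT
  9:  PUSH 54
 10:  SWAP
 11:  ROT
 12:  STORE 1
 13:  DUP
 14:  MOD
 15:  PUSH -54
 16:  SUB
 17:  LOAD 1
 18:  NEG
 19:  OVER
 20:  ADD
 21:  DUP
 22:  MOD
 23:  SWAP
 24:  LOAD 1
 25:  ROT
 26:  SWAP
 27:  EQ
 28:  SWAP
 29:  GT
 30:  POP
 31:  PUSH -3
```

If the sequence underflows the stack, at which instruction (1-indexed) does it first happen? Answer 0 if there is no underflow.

PUSH -9 → [-9]
DUP     → [-9, -9]
SUB     → [0]
PUSH -1 → [0, -1]
NEG     → [0, 1]
ADD     → [1]
PUSH 14 → [1, 14]
GT      → [0]
PUSH 54 → [0, 54]
SWAP    → [54, 0]
ROT  — needs 3 operands, stack has 2 → underflow

11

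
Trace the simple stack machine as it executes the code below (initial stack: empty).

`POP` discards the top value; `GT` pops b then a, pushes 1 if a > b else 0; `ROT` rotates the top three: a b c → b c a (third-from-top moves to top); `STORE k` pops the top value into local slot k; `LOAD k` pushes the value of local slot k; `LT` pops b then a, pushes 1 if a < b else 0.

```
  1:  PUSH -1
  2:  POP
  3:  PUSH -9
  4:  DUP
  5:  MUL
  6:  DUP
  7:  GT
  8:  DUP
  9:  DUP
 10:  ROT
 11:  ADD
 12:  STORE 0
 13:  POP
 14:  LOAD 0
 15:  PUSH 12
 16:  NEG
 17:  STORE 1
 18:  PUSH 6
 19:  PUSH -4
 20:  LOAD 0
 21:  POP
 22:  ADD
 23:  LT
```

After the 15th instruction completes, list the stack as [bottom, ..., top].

[0, 12]

PUSH -1  -1
POP      (empty)
PUSH -9  -9
DUP      -9 -9
MUL      81
DUP      81 81
GT       0
DUP      0 0
DUP      0 0 0
ROT      0 0 0
ADD      0 0
STORE 0  0
POP      (empty)
LOAD 0   0
PUSH 12  0 12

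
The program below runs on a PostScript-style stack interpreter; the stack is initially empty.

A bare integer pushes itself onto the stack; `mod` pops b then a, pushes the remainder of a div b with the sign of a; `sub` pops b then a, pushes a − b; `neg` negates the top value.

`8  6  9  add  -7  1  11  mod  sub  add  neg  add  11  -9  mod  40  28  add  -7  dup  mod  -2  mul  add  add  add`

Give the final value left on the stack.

71

8   -> [8]
6   -> [8, 6]
9   -> [8, 6, 9]
add -> [8, 15]
-7  -> [8, 15, -7]
1   -> [8, 15, -7, 1]
11  -> [8, 15, -7, 1, 11]
mod -> [8, 15, -7, 1]
sub -> [8, 15, -8]
add -> [8, 7]
neg -> [8, -7]
add -> [1]
11  -> [1, 11]
-9  -> [1, 11, -9]
mod -> [1, 2]
40  -> [1, 2, 40]
28  -> [1, 2, 40, 28]
add -> [1, 2, 68]
-7  -> [1, 2, 68, -7]
dup -> [1, 2, 68, -7, -7]
mod -> [1, 2, 68, 0]
-2  -> [1, 2, 68, 0, -2]
mul -> [1, 2, 68, 0]
add -> [1, 2, 68]
add -> [1, 70]
add -> [71]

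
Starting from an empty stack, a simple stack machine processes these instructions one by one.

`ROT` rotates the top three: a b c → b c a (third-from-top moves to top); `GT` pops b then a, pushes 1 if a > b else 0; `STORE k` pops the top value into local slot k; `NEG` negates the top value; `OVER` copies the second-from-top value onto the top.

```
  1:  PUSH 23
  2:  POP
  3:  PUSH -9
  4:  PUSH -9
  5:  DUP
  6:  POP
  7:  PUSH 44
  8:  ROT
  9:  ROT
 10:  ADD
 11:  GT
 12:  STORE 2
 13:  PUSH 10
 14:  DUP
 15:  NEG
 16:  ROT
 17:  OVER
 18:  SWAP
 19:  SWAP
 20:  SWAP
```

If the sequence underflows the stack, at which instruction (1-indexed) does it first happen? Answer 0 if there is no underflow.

16

PUSH 23 : [23]
POP     : []
PUSH -9 : [-9]
PUSH -9 : [-9, -9]
DUP     : [-9, -9, -9]
POP     : [-9, -9]
PUSH 44 : [-9, -9, 44]
ROT     : [-9, 44, -9]
ROT     : [44, -9, -9]
ADD     : [44, -18]
GT      : [1]
STORE 2 : []
PUSH 10 : [10]
DUP     : [10, 10]
NEG     : [10, -10]
ROT  — needs 3 operands, stack has 2 → underflow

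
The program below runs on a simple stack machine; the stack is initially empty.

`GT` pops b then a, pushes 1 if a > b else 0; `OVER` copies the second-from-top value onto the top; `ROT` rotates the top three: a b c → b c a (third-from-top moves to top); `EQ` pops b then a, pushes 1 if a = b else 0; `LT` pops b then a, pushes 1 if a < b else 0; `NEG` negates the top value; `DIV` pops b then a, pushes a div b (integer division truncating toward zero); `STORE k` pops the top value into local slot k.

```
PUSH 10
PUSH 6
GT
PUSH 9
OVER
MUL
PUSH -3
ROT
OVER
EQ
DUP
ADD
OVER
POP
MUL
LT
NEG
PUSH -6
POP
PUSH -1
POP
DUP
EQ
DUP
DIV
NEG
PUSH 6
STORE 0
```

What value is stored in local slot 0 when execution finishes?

6

PUSH 10 -> [10]
PUSH 6  -> [10, 6]
GT      -> [1]
PUSH 9  -> [1, 9]
OVER    -> [1, 9, 1]
MUL     -> [1, 9]
PUSH -3 -> [1, 9, -3]
ROT     -> [9, -3, 1]
OVER    -> [9, -3, 1, -3]
EQ      -> [9, -3, 0]
DUP     -> [9, -3, 0, 0]
ADD     -> [9, -3, 0]
OVER    -> [9, -3, 0, -3]
POP     -> [9, -3, 0]
MUL     -> [9, 0]
LT      -> [0]
NEG     -> [0]
PUSH -6 -> [0, -6]
POP     -> [0]
PUSH -1 -> [0, -1]
POP     -> [0]
DUP     -> [0, 0]
EQ      -> [1]
DUP     -> [1, 1]
DIV     -> [1]
NEG     -> [-1]
PUSH 6  -> [-1, 6]
STORE 0 -> [-1]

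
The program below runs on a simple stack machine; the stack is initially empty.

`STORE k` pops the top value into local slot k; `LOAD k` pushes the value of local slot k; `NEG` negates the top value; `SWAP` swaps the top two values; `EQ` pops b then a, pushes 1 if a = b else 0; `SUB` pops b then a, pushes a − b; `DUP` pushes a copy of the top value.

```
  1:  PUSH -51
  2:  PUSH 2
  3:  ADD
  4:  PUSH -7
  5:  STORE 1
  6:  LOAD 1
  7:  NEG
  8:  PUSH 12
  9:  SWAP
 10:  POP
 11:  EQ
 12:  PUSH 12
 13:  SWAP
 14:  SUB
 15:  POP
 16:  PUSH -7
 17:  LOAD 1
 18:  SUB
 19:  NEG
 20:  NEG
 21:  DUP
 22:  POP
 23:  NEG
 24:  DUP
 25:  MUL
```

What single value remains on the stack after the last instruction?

PUSH -51 → -51
PUSH 2   → -51 2
ADD      → -49
PUSH -7  → -49 -7
STORE 1  → -49
LOAD 1   → -49 -7
NEG      → -49 7
PUSH 12  → -49 7 12
SWAP     → -49 12 7
POP      → -49 12
EQ       → 0
PUSH 12  → 0 12
SWAP     → 12 0
SUB      → 12
POP      → (empty)
PUSH -7  → -7
LOAD 1   → -7 -7
SUB      → 0
NEG      → 0
NEG      → 0
DUP      → 0 0
POP      → 0
NEG      → 0
DUP      → 0 0
MUL      → 0

0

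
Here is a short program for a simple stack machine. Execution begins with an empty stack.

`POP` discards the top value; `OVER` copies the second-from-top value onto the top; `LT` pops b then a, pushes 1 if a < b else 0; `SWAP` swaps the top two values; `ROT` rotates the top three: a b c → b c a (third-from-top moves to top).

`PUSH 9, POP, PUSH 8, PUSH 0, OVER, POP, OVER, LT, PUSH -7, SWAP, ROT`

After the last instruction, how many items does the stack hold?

PUSH 9  -> [9]
POP     -> []
PUSH 8  -> [8]
PUSH 0  -> [8, 0]
OVER    -> [8, 0, 8]
POP     -> [8, 0]
OVER    -> [8, 0, 8]
LT      -> [8, 1]
PUSH -7 -> [8, 1, -7]
SWAP    -> [8, -7, 1]
ROT     -> [-7, 1, 8]

3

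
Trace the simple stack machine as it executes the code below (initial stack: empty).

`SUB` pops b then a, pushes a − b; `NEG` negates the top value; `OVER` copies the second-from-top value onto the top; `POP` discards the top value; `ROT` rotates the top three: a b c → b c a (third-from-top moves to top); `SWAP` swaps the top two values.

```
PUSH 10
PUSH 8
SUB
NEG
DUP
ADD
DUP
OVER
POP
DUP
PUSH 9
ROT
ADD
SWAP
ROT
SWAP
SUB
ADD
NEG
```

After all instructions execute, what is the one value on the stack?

-5

PUSH 10 : [10]
PUSH 8  : [10, 8]
SUB     : [2]
NEG     : [-2]
DUP     : [-2, -2]
ADD     : [-4]
DUP     : [-4, -4]
OVER    : [-4, -4, -4]
POP     : [-4, -4]
DUP     : [-4, -4, -4]
PUSH 9  : [-4, -4, -4, 9]
ROT     : [-4, -4, 9, -4]
ADD     : [-4, -4, 5]
SWAP    : [-4, 5, -4]
ROT     : [5, -4, -4]
SWAP    : [5, -4, -4]
SUB     : [5, 0]
ADD     : [5]
NEG     : [-5]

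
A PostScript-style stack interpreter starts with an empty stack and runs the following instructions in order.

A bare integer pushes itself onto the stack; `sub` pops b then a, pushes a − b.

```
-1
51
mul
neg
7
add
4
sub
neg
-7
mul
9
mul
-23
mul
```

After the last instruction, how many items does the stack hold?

1

-1  -> -1
51  -> -1 51
mul -> -51
neg -> 51
7   -> 51 7
add -> 58
4   -> 58 4
sub -> 54
neg -> -54
-7  -> -54 -7
mul -> 378
9   -> 378 9
mul -> 3402
-23 -> 3402 -23
mul -> -78246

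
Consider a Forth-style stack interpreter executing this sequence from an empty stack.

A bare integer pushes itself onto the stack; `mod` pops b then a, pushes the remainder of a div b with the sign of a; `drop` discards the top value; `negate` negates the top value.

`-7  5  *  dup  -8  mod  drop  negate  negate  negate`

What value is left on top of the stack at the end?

-7     → -7
5      → -7 5
*      → -35
dup    → -35 -35
-8     → -35 -35 -8
mod    → -35 -3
drop   → -35
negate → 35
negate → -35
negate → 35

35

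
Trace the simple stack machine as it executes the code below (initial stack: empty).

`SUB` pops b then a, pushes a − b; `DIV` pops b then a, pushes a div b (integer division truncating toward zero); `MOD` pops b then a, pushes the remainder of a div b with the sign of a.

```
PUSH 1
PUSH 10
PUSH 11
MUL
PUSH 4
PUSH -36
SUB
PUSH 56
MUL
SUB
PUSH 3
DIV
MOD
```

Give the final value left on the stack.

1

PUSH 1   → 1
PUSH 10  → 1 10
PUSH 11  → 1 10 11
MUL      → 1 110
PUSH 4   → 1 110 4
PUSH -36 → 1 110 4 -36
SUB      → 1 110 40
PUSH 56  → 1 110 40 56
MUL      → 1 110 2240
SUB      → 1 -2130
PUSH 3   → 1 -2130 3
DIV      → 1 -710
MOD      → 1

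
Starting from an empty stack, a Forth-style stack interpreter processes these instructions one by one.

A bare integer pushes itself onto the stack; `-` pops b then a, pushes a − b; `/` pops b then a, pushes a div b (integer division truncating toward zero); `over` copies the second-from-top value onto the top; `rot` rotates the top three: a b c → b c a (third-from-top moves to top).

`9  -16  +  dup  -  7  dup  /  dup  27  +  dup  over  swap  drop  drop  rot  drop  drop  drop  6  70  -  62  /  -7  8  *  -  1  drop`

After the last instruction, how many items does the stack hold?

1

9    -> [9]
-16  -> [9, -16]
+    -> [-7]
dup  -> [-7, -7]
-    -> [0]
7    -> [0, 7]
dup  -> [0, 7, 7]
/    -> [0, 1]
dup  -> [0, 1, 1]
27   -> [0, 1, 1, 27]
+    -> [0, 1, 28]
dup  -> [0, 1, 28, 28]
over -> [0, 1, 28, 28, 28]
swap -> [0, 1, 28, 28, 28]
drop -> [0, 1, 28, 28]
drop -> [0, 1, 28]
rot  -> [1, 28, 0]
drop -> [1, 28]
drop -> [1]
drop -> []
6    -> [6]
70   -> [6, 70]
-    -> [-64]
62   -> [-64, 62]
/    -> [-1]
-7   -> [-1, -7]
8    -> [-1, -7, 8]
*    -> [-1, -56]
-    -> [55]
1    -> [55, 1]
drop -> [55]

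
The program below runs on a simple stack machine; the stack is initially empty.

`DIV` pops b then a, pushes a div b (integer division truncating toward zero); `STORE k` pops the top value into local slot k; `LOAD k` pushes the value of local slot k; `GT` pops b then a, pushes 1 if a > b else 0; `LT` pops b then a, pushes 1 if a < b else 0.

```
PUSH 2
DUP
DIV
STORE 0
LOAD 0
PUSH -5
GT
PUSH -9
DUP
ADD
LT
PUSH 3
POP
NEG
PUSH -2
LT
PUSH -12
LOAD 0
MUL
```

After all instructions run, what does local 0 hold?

1

PUSH 2   → [2]
DUP      → [2, 2]
DIV      → [1]
STORE 0  → []
LOAD 0   → [1]
PUSH -5  → [1, -5]
GT       → [1]
PUSH -9  → [1, -9]
DUP      → [1, -9, -9]
ADD      → [1, -18]
LT       → [0]
PUSH 3   → [0, 3]
POP      → [0]
NEG      → [0]
PUSH -2  → [0, -2]
LT       → [0]
PUSH -12 → [0, -12]
LOAD 0   → [0, -12, 1]
MUL      → [0, -12]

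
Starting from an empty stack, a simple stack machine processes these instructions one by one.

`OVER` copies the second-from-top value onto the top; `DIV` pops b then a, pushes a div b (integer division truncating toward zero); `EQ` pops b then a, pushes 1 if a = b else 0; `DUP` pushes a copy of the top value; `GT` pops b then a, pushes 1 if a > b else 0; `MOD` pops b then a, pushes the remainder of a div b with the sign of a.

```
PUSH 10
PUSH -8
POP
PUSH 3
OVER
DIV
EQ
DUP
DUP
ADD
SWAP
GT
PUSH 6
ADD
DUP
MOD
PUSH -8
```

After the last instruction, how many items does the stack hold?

PUSH 10 : 10
PUSH -8 : 10 -8
POP     : 10
PUSH 3  : 10 3
OVER    : 10 3 10
DIV     : 10 0
EQ      : 0
DUP     : 0 0
DUP     : 0 0 0
ADD     : 0 0
SWAP    : 0 0
GT      : 0
PUSH 6  : 0 6
ADD     : 6
DUP     : 6 6
MOD     : 0
PUSH -8 : 0 -8

2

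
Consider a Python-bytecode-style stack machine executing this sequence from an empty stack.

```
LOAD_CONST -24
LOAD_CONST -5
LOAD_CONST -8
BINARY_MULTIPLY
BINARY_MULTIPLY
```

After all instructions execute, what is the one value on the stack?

LOAD_CONST -24  → -24
LOAD_CONST -5   → -24 -5
LOAD_CONST -8   → -24 -5 -8
BINARY_MULTIPLY → -24 40
BINARY_MULTIPLY → -960

-960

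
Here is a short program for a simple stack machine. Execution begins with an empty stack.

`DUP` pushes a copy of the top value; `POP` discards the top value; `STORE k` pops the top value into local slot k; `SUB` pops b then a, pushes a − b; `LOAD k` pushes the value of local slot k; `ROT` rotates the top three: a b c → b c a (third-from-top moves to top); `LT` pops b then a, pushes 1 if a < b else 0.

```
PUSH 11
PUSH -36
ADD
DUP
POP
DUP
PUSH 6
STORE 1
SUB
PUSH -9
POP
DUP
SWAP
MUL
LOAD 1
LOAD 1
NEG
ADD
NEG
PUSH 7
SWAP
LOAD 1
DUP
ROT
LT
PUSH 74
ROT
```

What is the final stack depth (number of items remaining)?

PUSH 11  : 11
PUSH -36 : 11 -36
ADD      : -25
DUP      : -25 -25
POP      : -25
DUP      : -25 -25
PUSH 6   : -25 -25 6
STORE 1  : -25 -25
SUB      : 0
PUSH -9  : 0 -9
POP      : 0
DUP      : 0 0
SWAP     : 0 0
MUL      : 0
LOAD 1   : 0 6
LOAD 1   : 0 6 6
NEG      : 0 6 -6
ADD      : 0 0
NEG      : 0 0
PUSH 7   : 0 0 7
SWAP     : 0 7 0
LOAD 1   : 0 7 0 6
DUP      : 0 7 0 6 6
ROT      : 0 7 6 6 0
LT       : 0 7 6 0
PUSH 74  : 0 7 6 0 74
ROT      : 0 7 0 74 6

5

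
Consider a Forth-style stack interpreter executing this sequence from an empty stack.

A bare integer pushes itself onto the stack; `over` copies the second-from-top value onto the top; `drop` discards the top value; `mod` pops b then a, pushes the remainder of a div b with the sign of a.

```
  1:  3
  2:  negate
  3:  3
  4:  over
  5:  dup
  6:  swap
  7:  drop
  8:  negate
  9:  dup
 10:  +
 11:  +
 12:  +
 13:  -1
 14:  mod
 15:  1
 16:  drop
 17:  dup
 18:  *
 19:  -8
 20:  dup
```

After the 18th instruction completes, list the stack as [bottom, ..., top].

3      : [3]
negate : [-3]
3      : [-3, 3]
over   : [-3, 3, -3]
dup    : [-3, 3, -3, -3]
swap   : [-3, 3, -3, -3]
drop   : [-3, 3, -3]
negate : [-3, 3, 3]
dup    : [-3, 3, 3, 3]
+      : [-3, 3, 6]
+      : [-3, 9]
+      : [6]
-1     : [6, -1]
mod    : [0]
1      : [0, 1]
drop   : [0]
dup    : [0, 0]
*      : [0]

[0]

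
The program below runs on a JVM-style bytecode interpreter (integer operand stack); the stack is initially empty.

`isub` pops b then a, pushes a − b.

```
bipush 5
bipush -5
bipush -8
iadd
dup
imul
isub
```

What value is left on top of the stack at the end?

bipush 5  → [5]
bipush -5 → [5, -5]
bipush -8 → [5, -5, -8]
iadd      → [5, -13]
dup       → [5, -13, -13]
imul      → [5, 169]
isub      → [-164]

-164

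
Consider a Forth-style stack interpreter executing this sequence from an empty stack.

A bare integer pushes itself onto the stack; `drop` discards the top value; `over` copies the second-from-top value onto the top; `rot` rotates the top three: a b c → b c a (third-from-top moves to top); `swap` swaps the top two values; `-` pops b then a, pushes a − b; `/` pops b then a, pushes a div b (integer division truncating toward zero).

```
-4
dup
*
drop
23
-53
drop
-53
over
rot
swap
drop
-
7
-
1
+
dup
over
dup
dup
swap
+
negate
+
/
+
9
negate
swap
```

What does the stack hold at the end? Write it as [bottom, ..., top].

[-9, -83]

-4     : [-4]
dup    : [-4, -4]
*      : [16]
drop   : []
23     : [23]
-53    : [23, -53]
drop   : [23]
-53    : [23, -53]
over   : [23, -53, 23]
rot    : [-53, 23, 23]
swap   : [-53, 23, 23]
drop   : [-53, 23]
-      : [-76]
7      : [-76, 7]
-      : [-83]
1      : [-83, 1]
+      : [-82]
dup    : [-82, -82]
over   : [-82, -82, -82]
dup    : [-82, -82, -82, -82]
dup    : [-82, -82, -82, -82, -82]
swap   : [-82, -82, -82, -82, -82]
+      : [-82, -82, -82, -164]
negate : [-82, -82, -82, 164]
+      : [-82, -82, 82]
/      : [-82, -1]
+      : [-83]
9      : [-83, 9]
negate : [-83, -9]
swap   : [-9, -83]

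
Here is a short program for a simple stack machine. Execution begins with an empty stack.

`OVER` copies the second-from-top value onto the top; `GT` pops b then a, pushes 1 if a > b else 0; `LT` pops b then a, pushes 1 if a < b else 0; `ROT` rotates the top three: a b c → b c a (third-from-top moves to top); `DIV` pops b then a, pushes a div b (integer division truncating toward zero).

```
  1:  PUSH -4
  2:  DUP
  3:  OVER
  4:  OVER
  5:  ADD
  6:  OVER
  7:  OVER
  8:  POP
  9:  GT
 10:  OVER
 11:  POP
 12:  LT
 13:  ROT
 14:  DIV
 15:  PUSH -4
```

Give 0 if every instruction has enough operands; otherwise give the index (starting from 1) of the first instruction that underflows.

PUSH -4 : [-4]
DUP     : [-4, -4]
OVER    : [-4, -4, -4]
OVER    : [-4, -4, -4, -4]
ADD     : [-4, -4, -8]
OVER    : [-4, -4, -8, -4]
OVER    : [-4, -4, -8, -4, -8]
POP     : [-4, -4, -8, -4]
GT      : [-4, -4, 0]
OVER    : [-4, -4, 0, -4]
POP     : [-4, -4, 0]
LT      : [-4, 1]
ROT  — needs 3 operands, stack has 2 → underflow

13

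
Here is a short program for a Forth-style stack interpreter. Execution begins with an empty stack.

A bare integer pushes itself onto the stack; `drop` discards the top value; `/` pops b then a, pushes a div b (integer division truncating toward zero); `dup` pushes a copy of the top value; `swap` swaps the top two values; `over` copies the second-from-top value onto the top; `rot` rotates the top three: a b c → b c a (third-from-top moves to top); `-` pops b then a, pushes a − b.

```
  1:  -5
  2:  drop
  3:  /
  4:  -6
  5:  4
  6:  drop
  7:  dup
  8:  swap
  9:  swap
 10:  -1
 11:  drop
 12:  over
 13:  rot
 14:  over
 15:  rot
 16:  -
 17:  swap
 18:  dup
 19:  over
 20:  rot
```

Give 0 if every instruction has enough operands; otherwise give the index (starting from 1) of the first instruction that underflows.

3

-5   -> -5
drop -> (empty)
/  — needs 2 operands, stack has 0 → underflow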